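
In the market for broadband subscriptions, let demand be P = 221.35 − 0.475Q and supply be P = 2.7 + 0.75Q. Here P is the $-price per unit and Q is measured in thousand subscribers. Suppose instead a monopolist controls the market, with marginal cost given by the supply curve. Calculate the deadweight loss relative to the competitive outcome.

Competitive equilibrium: 221.35 − 0.475Q = 2.7 + 0.75Q → Q* = 178.4898, P* = 136.5673.
Marginal revenue: MR = 221.35 − 0.95Q. Set MR = MC: 221.35 − 0.95Q = 2.7 + 0.75Q → Q_m = 128.6176.
Price P_m = 221.35 − 0.475·128.6176 = 160.2566; MC(Q_m) = 2.7 + 0.75·128.6176 = 99.1632.
Competitive Q* = 178.4898, so ΔQ = 49.8722; wedge = 160.2566 − 99.1632 = 61.0934.
DWL = ½ × 49.8722 × 61.0934 = $1523.43 thousand.

$1523.43 thousand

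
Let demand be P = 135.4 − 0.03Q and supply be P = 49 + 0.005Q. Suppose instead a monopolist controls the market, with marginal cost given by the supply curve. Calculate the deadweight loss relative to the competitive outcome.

22716.70

Competitive equilibrium: 135.4 − 0.03Q = 49 + 0.005Q → Q* = 2468.57143, P* = 61.34286.
Marginal revenue: MR = 135.4 − 0.06Q. Set MR = MC: 135.4 − 0.06Q = 49 + 0.005Q → Q_m = 1329.23077.
Price P_m = 135.4 − 0.03·1329.23077 = 95.52308; MC(Q_m) = 49 + 0.005·1329.23077 = 55.64615.
Competitive Q* = 2468.57143, so ΔQ = 1139.34066; wedge = 95.52308 − 55.64615 = 39.87693.
The triangle = ½ × 1139.34066 × 39.87693 = 22716.70.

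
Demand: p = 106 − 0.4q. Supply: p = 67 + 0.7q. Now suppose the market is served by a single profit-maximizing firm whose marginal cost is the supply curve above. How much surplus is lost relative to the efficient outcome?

49.16

Competitive equilibrium: 106 − 0.4q = 67 + 0.7q → q* = 35.4545, p* = 91.8182.
Marginal revenue: MR = 106 − 0.8q. Set MR = MC: 106 − 0.8q = 67 + 0.7q → q_m = 26.
Price p_m = 106 − 0.4·26 = 95.6; MC(q_m) = 67 + 0.7·26 = 85.2.
Competitive q* = 35.4545, so Δq = 9.4545; wedge = 95.6 − 85.2 = 10.4.
Deadweight loss = ½ × 9.4545 × 10.4 = 49.16.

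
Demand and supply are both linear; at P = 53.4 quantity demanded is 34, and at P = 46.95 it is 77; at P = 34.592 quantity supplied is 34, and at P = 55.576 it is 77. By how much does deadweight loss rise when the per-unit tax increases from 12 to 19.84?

195.63

Demand slope = (46.95 − 53.4)/(77 − 34) = −0.15, so P = 58.5 − 0.15Q.
Supply slope = (55.576 − 34.592)/(77 − 34) = 0.488, so P = 18 + 0.488Q.
Competitive equilibrium: 58.5 − 0.15Q = 18 + 0.488Q → Q* = 63.4796, P* = 48.9781.
For a per-unit tax t: ΔQ = t/0.638, so DWL = ½·t·(t/0.638) = t²/1.276.
At t = 12: DWL = 112.853. At t = 19.84: DWL = 308.484.
Increase = 308.484 − 112.853 = 195.63.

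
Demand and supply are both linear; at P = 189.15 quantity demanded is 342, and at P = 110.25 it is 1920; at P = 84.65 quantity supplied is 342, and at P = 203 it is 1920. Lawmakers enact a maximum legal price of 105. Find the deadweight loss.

19928.03

Demand slope = (110.25 − 189.15)/(1920 − 342) = −0.05, so P = 206.25 − 0.05Q.
Supply slope = (203 − 84.65)/(1920 − 342) = 0.075, so P = 59 + 0.075Q.
Competitive equilibrium: 206.25 − 0.05Q = 59 + 0.075Q → Q* = 1178, P* = 147.35.
At the ceiling P = 105, quantity supplied = (105 − 59)/0.075 = 613.33333.
Willingness to pay at Q' = 613.33333: 206.25 − 0.05·613.33333 = 175.58333.
ΔQ = 1178 − 613.33333 = 564.66667; wedge = 175.58333 − 105 = 70.58333.
The triangle = ½ × 564.66667 × 70.58333 = 19928.03.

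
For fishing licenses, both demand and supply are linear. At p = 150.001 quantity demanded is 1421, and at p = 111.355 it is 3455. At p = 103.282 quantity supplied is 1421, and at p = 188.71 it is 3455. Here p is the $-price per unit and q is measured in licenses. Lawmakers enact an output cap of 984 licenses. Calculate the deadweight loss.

$44131.45

Demand slope = (111.355 − 150.001)/(3455 − 1421) = −0.019, so p = 177 − 0.019q.
Supply slope = (188.71 − 103.282)/(3455 − 1421) = 0.042, so p = 43.6 + 0.042q.
Competitive equilibrium: 177 − 0.019q = 43.6 + 0.042q → q* = 2186.8852, p* = 135.4492.
At q = 984: demand price = 177 − 0.019·984 = 158.304; supply price = 43.6 + 0.042·984 = 84.928.
Δq = 2186.8852 − 984 = 1202.8852; wedge = 158.304 − 84.928 = 73.376.
Deadweight loss = ½ × 1202.8852 × 73.376 = $44131.45.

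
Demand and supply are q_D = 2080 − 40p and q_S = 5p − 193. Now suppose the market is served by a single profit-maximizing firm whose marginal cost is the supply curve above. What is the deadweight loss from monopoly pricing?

In inverse form: demand p = 52 − 0.025q, supply p = 38.6 + 0.2q.
Competitive equilibrium: 52 − 0.025q = 38.6 + 0.2q → q* = 59.5556, p* = 50.5111.
Marginal revenue: MR = 52 − 0.05q. Set MR = MC: 52 − 0.05q = 38.6 + 0.2q → q_m = 53.6.
Price p_m = 52 − 0.025·53.6 = 50.66; MC(q_m) = 38.6 + 0.2·53.6 = 49.32.
Competitive q* = 59.5556, so Δq = 5.9556; wedge = 50.66 − 49.32 = 1.34.
DWL = ½ × 5.9556 × 1.34 = 3.99.

3.99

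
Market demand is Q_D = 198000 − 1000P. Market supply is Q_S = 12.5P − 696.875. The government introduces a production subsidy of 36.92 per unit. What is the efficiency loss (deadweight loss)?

In inverse form: demand P = 198 − 0.001Q, supply P = 55.75 + 0.08Q.
Competitive equilibrium: 198 − 0.001Q = 55.75 + 0.08Q → Q* = 1756.1728, P* = 196.2438.
The subsidy lowers effective supply by 36.92: P = 18.83 + 0.08Q.
New quantity: 198 − 0.001Q = 18.83 + 0.08Q → Q' = 2211.9753.
Overproduction ΔQ = 2211.9753 − 1756.1728 = 455.8025; wedge = subsidy = 36.92.
The triangle = ½ × 455.8025 × 36.92 = 8414.11.

8414.11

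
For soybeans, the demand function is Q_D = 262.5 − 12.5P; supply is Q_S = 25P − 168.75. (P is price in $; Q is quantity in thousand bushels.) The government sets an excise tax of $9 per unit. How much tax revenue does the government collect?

In inverse form: demand P = 21 − 0.08Q, supply P = 6.75 + 0.04Q.
Competitive equilibrium: 21 − 0.08Q = 6.75 + 0.04Q → Q* = 118.75, P* = 11.5.
With the tax, the buyer price exceeds the seller price by 9: (21 − 0.08Q) − (6.75 + 0.04Q) = 9 → Q' = 43.75.
Tax revenue = 9 × 43.75 = $393.75 thousand.

$393.75 thousand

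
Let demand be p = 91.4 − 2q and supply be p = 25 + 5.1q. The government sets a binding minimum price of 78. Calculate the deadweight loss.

Competitive equilibrium: 91.4 − 2q = 25 + 5.1q → q* = 9.3521, p* = 72.6958.
At the floor p = 78, quantity demanded = (91.4 − 78)/2 = 6.7.
Sellers' marginal cost at q' = 6.7: 25 + 5.1·6.7 = 59.17.
Δq = 9.3521 − 6.7 = 2.6521; wedge = 78 − 59.17 = 18.83.
Deadweight loss = ½ × 2.6521 × 18.83 = 24.97.

24.97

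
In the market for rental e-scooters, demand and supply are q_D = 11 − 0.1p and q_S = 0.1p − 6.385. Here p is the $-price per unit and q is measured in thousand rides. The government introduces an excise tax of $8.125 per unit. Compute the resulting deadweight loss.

In inverse form: demand p = 110 − 10q, supply p = 63.85 + 10q.
Competitive equilibrium: 110 − 10q = 63.85 + 10q → q* = 2.3075, p* = 86.925.
With the tax, the buyer price exceeds the seller price by 8.125: (110 − 10q) − (63.85 + 10q) = 8.125 → q' = 1.9013.
Δq = 2.3075 − 1.9013 = 0.4062; the wedge equals the tax, 8.125.
DWL = ½ × 0.4062 × 8.125 = $1.65 thousand.

$1.65 thousand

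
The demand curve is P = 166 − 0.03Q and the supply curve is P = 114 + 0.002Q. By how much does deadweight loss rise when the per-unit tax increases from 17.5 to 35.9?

Competitive equilibrium: 166 − 0.03Q = 114 + 0.002Q → Q* = 1625, P* = 117.25.
For a per-unit tax t: ΔQ = t/0.032, so DWL = ½·t·(t/0.032) = t²/0.064.
At t = 17.5: DWL = 4785.156. At t = 35.9: DWL = 20137.656.
Increase = 20137.656 − 4785.156 = 15352.50.

15352.50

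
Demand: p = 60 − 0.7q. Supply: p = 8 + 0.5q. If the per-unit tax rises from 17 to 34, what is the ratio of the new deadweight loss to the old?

Competitive equilibrium: 60 − 0.7q = 8 + 0.5q → q* = 43.3333, p* = 29.6667.
For a per-unit tax t: Δq = t/1.2, so DWL = ½·t·(t/1.2) = t²/2.4.
At t = 17: DWL = 120.417. At t = 34: DWL = 481.667.
Ratio = (34/17)² = 4.

4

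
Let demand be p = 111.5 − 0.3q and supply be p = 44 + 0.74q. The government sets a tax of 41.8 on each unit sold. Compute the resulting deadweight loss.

Competitive equilibrium: 111.5 − 0.3q = 44 + 0.74q → q* = 64.9038, p* = 92.0288.
With the tax, the buyer price exceeds the seller price by 41.8: (111.5 − 0.3q) − (44 + 0.74q) = 41.8 → q' = 24.7115.
Δq = 64.9038 − 24.7115 = 40.1923; the wedge equals the tax, 41.8.
Deadweight loss = ½ × 40.1923 × 41.8 = 840.02.

840.02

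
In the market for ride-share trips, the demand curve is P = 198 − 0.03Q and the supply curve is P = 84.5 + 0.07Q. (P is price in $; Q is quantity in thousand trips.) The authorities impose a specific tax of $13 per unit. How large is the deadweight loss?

Competitive equilibrium: 198 − 0.03Q = 84.5 + 0.07Q → Q* = 1135, P* = 163.95.
With the tax, the buyer price exceeds the seller price by 13: (198 − 0.03Q) − (84.5 + 0.07Q) = 13 → Q' = 1005.
ΔQ = 1135 − 1005 = 130; the wedge equals the tax, 13.
The triangle = ½ × 130 × 13 = $845 thousand.

$845 thousand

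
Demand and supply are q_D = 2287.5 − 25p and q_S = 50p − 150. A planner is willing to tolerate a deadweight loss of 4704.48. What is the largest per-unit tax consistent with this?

23.76

In inverse form: demand p = 91.5 − 0.04q, supply p = 3 + 0.02q.
Competitive equilibrium: 91.5 − 0.04q = 3 + 0.02q → q* = 1475, p* = 32.5.
A tax t gives Δq = t/0.06 and wedge t, so DWL = t²/0.12.
t²/0.12 = 4704.48 → t² = 564.5376 → t = 23.76.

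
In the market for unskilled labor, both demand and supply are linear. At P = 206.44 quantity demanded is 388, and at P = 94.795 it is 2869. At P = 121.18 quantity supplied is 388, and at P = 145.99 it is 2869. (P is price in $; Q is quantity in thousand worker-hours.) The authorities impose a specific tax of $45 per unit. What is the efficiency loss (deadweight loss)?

$18409.09 thousand

Demand slope = (94.795 − 206.44)/(2869 − 388) = −0.045, so P = 223.9 − 0.045Q.
Supply slope = (145.99 − 121.18)/(2869 − 388) = 0.01, so P = 117.3 + 0.01Q.
Competitive equilibrium: 223.9 − 0.045Q = 117.3 + 0.01Q → Q* = 1938.1818, P* = 136.6818.
With the tax, the buyer price exceeds the seller price by 45: (223.9 − 0.045Q) − (117.3 + 0.01Q) = 45 → Q' = 1120.
ΔQ = 1938.1818 − 1120 = 818.1818; the wedge equals the tax, 45.
Welfare loss = ½ × 818.1818 × 45 = $18409.09 thousand.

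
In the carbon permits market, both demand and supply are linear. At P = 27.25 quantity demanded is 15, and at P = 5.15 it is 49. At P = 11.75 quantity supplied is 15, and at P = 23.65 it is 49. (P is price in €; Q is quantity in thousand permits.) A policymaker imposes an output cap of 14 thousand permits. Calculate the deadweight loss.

€136.125 thousand

Demand slope = (5.15 − 27.25)/(49 − 15) = −0.65, so P = 37 − 0.65Q.
Supply slope = (23.65 − 11.75)/(49 − 15) = 0.35, so P = 6.5 + 0.35Q.
Competitive equilibrium: 37 − 0.65Q = 6.5 + 0.35Q → Q* = 30.5, P* = 17.175.
At Q = 14: demand price = 37 − 0.65·14 = 27.9; supply price = 6.5 + 0.35·14 = 11.4.
ΔQ = 30.5 − 14 = 16.5; wedge = 27.9 − 11.4 = 16.5.
The triangle = ½ × 16.5 × 16.5 = €136.125 thousand.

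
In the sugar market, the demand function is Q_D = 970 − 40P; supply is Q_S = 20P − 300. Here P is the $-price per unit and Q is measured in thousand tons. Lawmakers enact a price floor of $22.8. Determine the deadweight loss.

In inverse form: demand P = 24.25 − 0.025Q, supply P = 15 + 0.05Q.
Competitive equilibrium: 24.25 − 0.025Q = 15 + 0.05Q → Q* = 123.3333, P* = 21.1667.
At the floor P = 22.8, quantity demanded = (24.25 − 22.8)/0.025 = 58.
Sellers' marginal cost at Q' = 58: 15 + 0.05·58 = 17.9.
ΔQ = 123.3333 − 58 = 65.3333; wedge = 22.8 − 17.9 = 4.9.
Welfare loss = ½ × 65.3333 × 4.9 = $160.07 thousand.

$160.07 thousand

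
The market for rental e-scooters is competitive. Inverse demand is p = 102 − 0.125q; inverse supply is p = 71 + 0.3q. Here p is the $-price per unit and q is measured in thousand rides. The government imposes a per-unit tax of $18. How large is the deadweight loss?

$381.18 thousand

Competitive equilibrium: 102 − 0.125q = 71 + 0.3q → q* = 72.9412, p* = 92.8824.
With the tax, the buyer price exceeds the seller price by 18: (102 − 0.125q) − (71 + 0.3q) = 18 → q' = 30.5882.
Δq = 72.9412 − 30.5882 = 42.353; the wedge equals the tax, 18.
DWL = ½ × 42.353 × 18 = $381.18 thousand.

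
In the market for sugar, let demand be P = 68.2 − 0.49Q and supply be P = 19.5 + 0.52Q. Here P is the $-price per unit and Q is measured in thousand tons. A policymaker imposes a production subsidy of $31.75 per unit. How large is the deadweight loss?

$499.04 thousand

Competitive equilibrium: 68.2 − 0.49Q = 19.5 + 0.52Q → Q* = 48.2178, P* = 44.5733.
The subsidy lowers effective supply by 31.75: P = 0.52Q − 12.25.
New quantity: 68.2 − 0.49Q = 0.52Q − 12.25 → Q' = 79.6535.
Overproduction ΔQ = 79.6535 − 48.2178 = 31.4357; wedge = subsidy = 31.75.
Welfare loss = ½ × 31.4357 × 31.75 = $499.04 thousand.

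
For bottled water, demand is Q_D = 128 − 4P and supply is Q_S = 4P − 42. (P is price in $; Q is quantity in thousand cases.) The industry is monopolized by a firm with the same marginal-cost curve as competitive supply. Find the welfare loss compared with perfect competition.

In inverse form: demand P = 32 − 0.25Q, supply P = 10.5 + 0.25Q.
Competitive equilibrium: 32 − 0.25Q = 10.5 + 0.25Q → Q* = 43, P* = 21.25.
Marginal revenue: MR = 32 − 0.5Q. Set MR = MC: 32 − 0.5Q = 10.5 + 0.25Q → Q_m = 28.6667.
Price P_m = 32 − 0.25·28.6667 = 24.8333; MC(Q_m) = 10.5 + 0.25·28.6667 = 17.6667.
Competitive Q* = 43, so ΔQ = 14.3333; wedge = 24.8333 − 17.6667 = 7.1666.
Deadweight loss = ½ × 14.3333 × 7.1666 = $51.36 thousand.

$51.36 thousand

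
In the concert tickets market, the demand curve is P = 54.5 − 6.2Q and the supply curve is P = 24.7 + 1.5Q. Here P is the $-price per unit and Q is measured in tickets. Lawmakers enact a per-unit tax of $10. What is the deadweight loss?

Competitive equilibrium: 54.5 − 6.2Q = 24.7 + 1.5Q → Q* = 3.8701, P* = 30.5052.
With the tax, the buyer price exceeds the seller price by 10: (54.5 − 6.2Q) − (24.7 + 1.5Q) = 10 → Q' = 2.5714.
ΔQ = 3.8701 − 2.5714 = 1.2987; the wedge equals the tax, 10.
DWL = ½ × 1.2987 × 10 = $6.49.

$6.49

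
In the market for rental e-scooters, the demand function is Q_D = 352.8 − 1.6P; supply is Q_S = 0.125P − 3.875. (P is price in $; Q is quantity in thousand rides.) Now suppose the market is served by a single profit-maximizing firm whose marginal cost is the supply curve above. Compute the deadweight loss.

$9.50 thousand

In inverse form: demand P = 220.5 − 0.625Q, supply P = 31 + 8Q.
Competitive equilibrium: 220.5 − 0.625Q = 31 + 8Q → Q* = 21.971, P* = 206.7681.
Marginal revenue: MR = 220.5 − 1.25Q. Set MR = MC: 220.5 − 1.25Q = 31 + 8Q → Q_m = 20.4865.
Price P_m = 220.5 − 0.625·20.4865 = 207.6959; MC(Q_m) = 31 + 8·20.4865 = 194.892.
Competitive Q* = 21.971, so ΔQ = 1.4845; wedge = 207.6959 − 194.892 = 12.8039.
The triangle = ½ × 1.4845 × 12.8039 = $9.50 thousand.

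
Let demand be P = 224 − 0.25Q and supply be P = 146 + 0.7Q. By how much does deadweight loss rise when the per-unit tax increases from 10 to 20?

157.89

Competitive equilibrium: 224 − 0.25Q = 146 + 0.7Q → Q* = 82.1053, P* = 203.4737.
For a per-unit tax t: ΔQ = t/0.95, so DWL = ½·t·(t/0.95) = t²/1.9.
At t = 10: DWL = 52.632. At t = 20: DWL = 210.526.
Increase = 210.526 − 52.632 = 157.89.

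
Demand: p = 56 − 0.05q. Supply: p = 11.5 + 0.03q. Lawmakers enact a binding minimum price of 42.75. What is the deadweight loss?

Competitive equilibrium: 56 − 0.05q = 11.5 + 0.03q → q* = 556.25, p* = 28.1875.
At the floor p = 42.75, quantity demanded = (56 − 42.75)/0.05 = 265.
Sellers' marginal cost at q' = 265: 11.5 + 0.03·265 = 19.45.
Δq = 556.25 − 265 = 291.25; wedge = 42.75 − 19.45 = 23.3.
Welfare loss = ½ × 291.25 × 23.3 = 3393.06.

3393.06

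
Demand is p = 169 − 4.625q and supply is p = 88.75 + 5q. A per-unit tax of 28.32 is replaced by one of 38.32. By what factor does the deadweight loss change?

Competitive equilibrium: 169 − 4.625q = 88.75 + 5q → q* = 8.3377, p* = 130.4383.
For a per-unit tax t: Δq = t/9.625, so DWL = ½·t·(t/9.625) = t²/19.25.
At t = 28.32: DWL = 41.664. At t = 38.32: DWL = 76.282.
Ratio = (38.32/28.32)² = 1.831.

1.831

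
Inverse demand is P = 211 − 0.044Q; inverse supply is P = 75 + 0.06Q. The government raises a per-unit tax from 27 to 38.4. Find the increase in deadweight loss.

Competitive equilibrium: 211 − 0.044Q = 75 + 0.06Q → Q* = 1307.6923, P* = 153.4615.
For a per-unit tax t: ΔQ = t/0.104, so DWL = ½·t·(t/0.104) = t²/0.208.
At t = 27: DWL = 3504.808. At t = 38.4: DWL = 7089.231.
Increase = 7089.231 − 3504.808 = 3584.42.

3584.42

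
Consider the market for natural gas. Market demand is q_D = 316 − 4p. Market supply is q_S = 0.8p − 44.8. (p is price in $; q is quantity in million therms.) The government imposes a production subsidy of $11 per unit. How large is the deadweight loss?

$40.33 million

In inverse form: demand p = 79 − 0.25q, supply p = 56 + 1.25q.
Competitive equilibrium: 79 − 0.25q = 56 + 1.25q → q* = 15.3333, p* = 75.1667.
The subsidy lowers effective supply by 11: p = 45 + 1.25q.
New quantity: 79 − 0.25q = 45 + 1.25q → q' = 22.6667.
Overproduction Δq = 22.6667 − 15.3333 = 7.3334; wedge = subsidy = 11.
Welfare loss = ½ × 7.3334 × 11 = $40.33 million.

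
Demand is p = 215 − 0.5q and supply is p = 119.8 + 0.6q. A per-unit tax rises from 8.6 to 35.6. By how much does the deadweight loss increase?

Competitive equilibrium: 215 − 0.5q = 119.8 + 0.6q → q* = 86.5455, p* = 171.7273.
For a per-unit tax t: Δq = t/1.1, so DWL = ½·t·(t/1.1) = t²/2.2.
At t = 8.6: DWL = 33.6182. At t = 35.6: DWL = 576.0727.
Increase = 576.0727 − 33.6182 = 542.45.

542.45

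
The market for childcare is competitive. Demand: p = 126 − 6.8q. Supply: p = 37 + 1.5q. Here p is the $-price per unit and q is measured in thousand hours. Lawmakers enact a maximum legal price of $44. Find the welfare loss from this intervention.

$152.21 thousand

Competitive equilibrium: 126 − 6.8q = 37 + 1.5q → q* = 10.7229, p* = 53.0843.
At the ceiling p = 44, quantity supplied = (44 − 37)/1.5 = 4.6667.
Willingness to pay at q' = 4.6667: 126 − 6.8·4.6667 = 94.2664.
Δq = 10.7229 − 4.6667 = 6.0562; wedge = 94.2664 − 44 = 50.2664.
Deadweight loss = ½ × 6.0562 × 50.2664 = $152.21 thousand.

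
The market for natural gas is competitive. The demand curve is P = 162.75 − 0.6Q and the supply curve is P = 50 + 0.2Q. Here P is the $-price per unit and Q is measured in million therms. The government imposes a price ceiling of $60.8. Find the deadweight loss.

$3023.25 million

Competitive equilibrium: 162.75 − 0.6Q = 50 + 0.2Q → Q* = 140.9375, P* = 78.1875.
At the ceiling P = 60.8, quantity supplied = (60.8 − 50)/0.2 = 54.
Willingness to pay at Q' = 54: 162.75 − 0.6·54 = 130.35.
ΔQ = 140.9375 − 54 = 86.9375; wedge = 130.35 − 60.8 = 69.55.
Deadweight loss = ½ × 86.9375 × 69.55 = $3023.25 million.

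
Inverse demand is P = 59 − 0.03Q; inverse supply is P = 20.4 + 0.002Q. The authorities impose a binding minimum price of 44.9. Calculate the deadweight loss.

8673.025

Competitive equilibrium: 59 − 0.03Q = 20.4 + 0.002Q → Q* = 1206.25, P* = 22.8125.
At the floor P = 44.9, quantity demanded = (59 − 44.9)/0.03 = 470.
Sellers' marginal cost at Q' = 470: 20.4 + 0.002·470 = 21.34.
ΔQ = 1206.25 − 470 = 736.25; wedge = 44.9 − 21.34 = 23.56.
Welfare loss = ½ × 736.25 × 23.56 = 8673.025.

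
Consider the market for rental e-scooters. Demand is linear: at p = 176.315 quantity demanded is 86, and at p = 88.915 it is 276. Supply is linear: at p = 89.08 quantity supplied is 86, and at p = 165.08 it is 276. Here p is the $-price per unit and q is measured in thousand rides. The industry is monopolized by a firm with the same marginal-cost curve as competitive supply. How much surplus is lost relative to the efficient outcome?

Demand slope = (88.915 − 176.315)/(276 − 86) = −0.46, so p = 215.875 − 0.46q.
Supply slope = (165.08 − 89.08)/(276 − 86) = 0.4, so p = 54.68 + 0.4q.
Competitive equilibrium: 215.875 − 0.46q = 54.68 + 0.4q → q* = 187.436, p* = 129.6544.
Marginal revenue: MR = 215.875 − 0.92q. Set MR = MC: 215.875 − 0.92q = 54.68 + 0.4q → q_m = 122.1174.
Price p_m = 215.875 − 0.46·122.1174 = 159.701; MC(q_m) = 54.68 + 0.4·122.1174 = 103.527.
Competitive q* = 187.436, so Δq = 65.3186; wedge = 159.701 − 103.527 = 56.174.
Welfare loss = ½ × 65.3186 × 56.174 = $1834.60 thousand.

$1834.60 thousand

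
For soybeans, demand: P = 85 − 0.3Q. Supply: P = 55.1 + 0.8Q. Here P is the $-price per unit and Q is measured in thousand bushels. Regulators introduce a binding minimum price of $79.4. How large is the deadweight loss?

Competitive equilibrium: 85 − 0.3Q = 55.1 + 0.8Q → Q* = 27.1818, P* = 76.8455.
At the floor P = 79.4, quantity demanded = (85 − 79.4)/0.3 = 18.6667.
Sellers' marginal cost at Q' = 18.6667: 55.1 + 0.8·18.6667 = 70.0334.
ΔQ = 27.1818 − 18.6667 = 8.5151; wedge = 79.4 − 70.0334 = 9.3666.
DWL = ½ × 8.5151 × 9.3666 = $39.88 thousand.

$39.88 thousand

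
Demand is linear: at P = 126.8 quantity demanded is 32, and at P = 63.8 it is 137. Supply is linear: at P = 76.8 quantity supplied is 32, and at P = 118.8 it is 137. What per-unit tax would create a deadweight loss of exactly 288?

24

Demand slope = (63.8 − 126.8)/(137 − 32) = −0.6, so P = 146 − 0.6Q.
Supply slope = (118.8 − 76.8)/(137 − 32) = 0.4, so P = 64 + 0.4Q.
Competitive equilibrium: 146 − 0.6Q = 64 + 0.4Q → Q* = 82, P* = 96.8.
A tax t gives ΔQ = t/1 and wedge t, so DWL = t²/2.
t²/2 = 288 → t² = 576 → t = 24.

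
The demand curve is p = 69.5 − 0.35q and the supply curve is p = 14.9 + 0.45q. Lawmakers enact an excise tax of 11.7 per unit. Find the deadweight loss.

85.56

Competitive equilibrium: 69.5 − 0.35q = 14.9 + 0.45q → q* = 68.25, p* = 45.6125.
With the tax, the buyer price exceeds the seller price by 11.7: (69.5 − 0.35q) − (14.9 + 0.45q) = 11.7 → q' = 53.625.
Δq = 68.25 − 53.625 = 14.625; the wedge equals the tax, 11.7.
DWL = ½ × 14.625 × 11.7 = 85.56.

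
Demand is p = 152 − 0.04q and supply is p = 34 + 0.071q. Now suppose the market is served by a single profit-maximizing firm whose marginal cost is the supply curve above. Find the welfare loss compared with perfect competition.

Competitive equilibrium: 152 − 0.04q = 34 + 0.071q → q* = 1063.0631, p* = 109.4775.
Marginal revenue: MR = 152 − 0.08q. Set MR = MC: 152 − 0.08q = 34 + 0.071q → q_m = 781.457.
Price p_m = 152 − 0.04·781.457 = 120.7417; MC(q_m) = 34 + 0.071·781.457 = 89.4834.
Competitive q* = 1063.0631, so Δq = 281.6061; wedge = 120.7417 − 89.4834 = 31.2583.
DWL = ½ × 281.6061 × 31.2583 = 4401.26.

4401.26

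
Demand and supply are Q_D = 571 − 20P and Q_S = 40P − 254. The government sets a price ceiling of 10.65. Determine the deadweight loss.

576.60

In inverse form: demand P = 28.55 − 0.05Q, supply P = 6.35 + 0.025Q.
Competitive equilibrium: 28.55 − 0.05Q = 6.35 + 0.025Q → Q* = 296, P* = 13.75.
At the ceiling P = 10.65, quantity supplied = (10.65 − 6.35)/0.025 = 172.
Willingness to pay at Q' = 172: 28.55 − 0.05·172 = 19.95.
ΔQ = 296 − 172 = 124; wedge = 19.95 − 10.65 = 9.3.
The triangle = ½ × 124 × 9.3 = 576.60.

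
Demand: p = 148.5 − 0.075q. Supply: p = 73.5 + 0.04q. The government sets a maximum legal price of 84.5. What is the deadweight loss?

8179.96

Competitive equilibrium: 148.5 − 0.075q = 73.5 + 0.04q → q* = 652.1739, p* = 99.587.
At the ceiling p = 84.5, quantity supplied = (84.5 − 73.5)/0.04 = 275.
Willingness to pay at q' = 275: 148.5 − 0.075·275 = 127.875.
Δq = 652.1739 − 275 = 377.1739; wedge = 127.875 − 84.5 = 43.375.
DWL = ½ × 377.1739 × 43.375 = 8179.96.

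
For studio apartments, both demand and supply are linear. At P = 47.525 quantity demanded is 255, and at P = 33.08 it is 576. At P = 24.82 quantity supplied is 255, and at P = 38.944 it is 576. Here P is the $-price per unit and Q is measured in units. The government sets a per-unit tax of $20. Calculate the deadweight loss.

$2247.19

Demand slope = (33.08 − 47.525)/(576 − 255) = −0.045, so P = 59 − 0.045Q.
Supply slope = (38.944 − 24.82)/(576 − 255) = 0.044, so P = 13.6 + 0.044Q.
Competitive equilibrium: 59 − 0.045Q = 13.6 + 0.044Q → Q* = 510.1124, P* = 36.0449.
With the tax, the buyer price exceeds the seller price by 20: (59 − 0.045Q) − (13.6 + 0.044Q) = 20 → Q' = 285.3933.
ΔQ = 510.1124 − 285.3933 = 224.7191; the wedge equals the tax, 20.
Deadweight loss = ½ × 224.7191 × 20 = $2247.19.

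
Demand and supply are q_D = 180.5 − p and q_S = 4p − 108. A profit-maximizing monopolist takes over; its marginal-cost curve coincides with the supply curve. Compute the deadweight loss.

In inverse form: demand p = 180.5 − q, supply p = 27 + 0.25q.
Competitive equilibrium: 180.5 − q = 27 + 0.25q → q* = 122.8, p* = 57.7.
Marginal revenue: MR = 180.5 − 2q. Set MR = MC: 180.5 − 2q = 27 + 0.25q → q_m = 68.2222.
Price p_m = 180.5 − 1·68.2222 = 112.2778; MC(q_m) = 27 + 0.25·68.2222 = 44.0556.
Competitive q* = 122.8, so Δq = 54.5778; wedge = 112.2778 − 44.0556 = 68.2222.
Welfare loss = ½ × 54.5778 × 68.2222 = 1861.71.

1861.71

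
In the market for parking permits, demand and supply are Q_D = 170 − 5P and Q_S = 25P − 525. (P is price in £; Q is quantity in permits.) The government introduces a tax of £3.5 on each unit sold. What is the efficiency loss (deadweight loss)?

£25.52

In inverse form: demand P = 34 − 0.2Q, supply P = 21 + 0.04Q.
Competitive equilibrium: 34 − 0.2Q = 21 + 0.04Q → Q* = 54.1667, P* = 23.1667.
With the tax, the buyer price exceeds the seller price by 3.5: (34 − 0.2Q) − (21 + 0.04Q) = 3.5 → Q' = 39.5833.
ΔQ = 54.1667 − 39.5833 = 14.5834; the wedge equals the tax, 3.5.
Deadweight loss = ½ × 14.5834 × 3.5 = £25.52.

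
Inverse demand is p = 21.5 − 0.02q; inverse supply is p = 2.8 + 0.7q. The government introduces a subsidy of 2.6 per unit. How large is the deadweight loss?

4.69

Competitive equilibrium: 21.5 − 0.02q = 2.8 + 0.7q → q* = 25.9722, p* = 20.9806.
The subsidy lowers effective supply by 2.6: p = 0.2 + 0.7q.
New quantity: 21.5 − 0.02q = 0.2 + 0.7q → q' = 29.5833.
Overproduction Δq = 29.5833 − 25.9722 = 3.6111; wedge = subsidy = 2.6.
Deadweight loss = ½ × 3.6111 × 2.6 = 4.69.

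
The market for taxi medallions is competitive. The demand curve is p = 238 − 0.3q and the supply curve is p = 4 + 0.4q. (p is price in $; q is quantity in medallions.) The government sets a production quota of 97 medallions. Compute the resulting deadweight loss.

Competitive equilibrium: 238 − 0.3q = 4 + 0.4q → q* = 334.2857, p* = 137.7143.
At q = 97: demand price = 238 − 0.3·97 = 208.9; supply price = 4 + 0.4·97 = 42.8.
Δq = 334.2857 − 97 = 237.2857; wedge = 208.9 − 42.8 = 166.1.
DWL = ½ × 237.2857 × 166.1 = $19706.58.

$19706.58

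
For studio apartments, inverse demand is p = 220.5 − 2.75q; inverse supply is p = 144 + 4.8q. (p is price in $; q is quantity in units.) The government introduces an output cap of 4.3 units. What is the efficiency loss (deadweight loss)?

Competitive equilibrium: 220.5 − 2.75q = 144 + 4.8q → q* = 10.1325, p* = 192.6358.
At q = 4.3: demand price = 220.5 − 2.75·4.3 = 208.675; supply price = 144 + 4.8·4.3 = 164.64.
Δq = 10.1325 − 4.3 = 5.8325; wedge = 208.675 − 164.64 = 44.035.
The triangle = ½ × 5.8325 × 44.035 = $128.42.

$128.42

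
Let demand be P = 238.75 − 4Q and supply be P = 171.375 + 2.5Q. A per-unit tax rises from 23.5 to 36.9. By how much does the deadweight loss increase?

Competitive equilibrium: 238.75 − 4Q = 171.375 + 2.5Q → Q* = 10.3654, P* = 197.2885.
For a per-unit tax t: ΔQ = t/6.5, so DWL = ½·t·(t/6.5) = t²/13.
At t = 23.5: DWL = 42.481. At t = 36.9: DWL = 104.739.
Increase = 104.739 − 42.481 = 62.26.

62.26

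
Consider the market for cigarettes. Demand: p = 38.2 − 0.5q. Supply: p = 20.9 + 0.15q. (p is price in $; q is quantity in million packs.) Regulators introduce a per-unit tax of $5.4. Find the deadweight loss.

Competitive equilibrium: 38.2 − 0.5q = 20.9 + 0.15q → q* = 26.6154, p* = 24.8923.
With the tax, the buyer price exceeds the seller price by 5.4: (38.2 − 0.5q) − (20.9 + 0.15q) = 5.4 → q' = 18.3077.
Δq = 26.6154 − 18.3077 = 8.3077; the wedge equals the tax, 5.4.
Welfare loss = ½ × 8.3077 × 5.4 = $22.43 million.

$22.43 million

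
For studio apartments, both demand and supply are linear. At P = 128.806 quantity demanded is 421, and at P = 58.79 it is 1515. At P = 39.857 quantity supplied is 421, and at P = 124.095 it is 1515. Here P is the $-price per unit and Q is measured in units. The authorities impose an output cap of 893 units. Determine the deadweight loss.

$1778.81

Demand slope = (58.79 − 128.806)/(1515 − 421) = −0.064, so P = 155.75 − 0.064Q.
Supply slope = (124.095 − 39.857)/(1515 − 421) = 0.077, so P = 7.44 + 0.077Q.
Competitive equilibrium: 155.75 − 0.064Q = 7.44 + 0.077Q → Q* = 1051.844, P* = 88.432.
At Q = 893: demand price = 155.75 − 0.064·893 = 98.598; supply price = 7.44 + 0.077·893 = 76.201.
ΔQ = 1051.844 − 893 = 158.844; wedge = 98.598 − 76.201 = 22.397.
Welfare loss = ½ × 158.844 × 22.397 = $1778.81.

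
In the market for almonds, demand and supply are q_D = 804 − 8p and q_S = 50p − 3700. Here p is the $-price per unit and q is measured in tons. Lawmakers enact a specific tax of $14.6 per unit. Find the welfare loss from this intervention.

$735.03

In inverse form: demand p = 100.5 − 0.125q, supply p = 74 + 0.02q.
Competitive equilibrium: 100.5 − 0.125q = 74 + 0.02q → q* = 182.7586, p* = 77.6552.
With the tax, the buyer price exceeds the seller price by 14.6: (100.5 − 0.125q) − (74 + 0.02q) = 14.6 → q' = 82.069.
Δq = 182.7586 − 82.069 = 100.6896; the wedge equals the tax, 14.6.
The triangle = ½ × 100.6896 × 14.6 = $735.03.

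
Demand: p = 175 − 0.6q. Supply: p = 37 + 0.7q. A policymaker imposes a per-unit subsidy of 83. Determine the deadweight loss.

2649.62

Competitive equilibrium: 175 − 0.6q = 37 + 0.7q → q* = 106.1538, p* = 111.3077.
The subsidy lowers effective supply by 83: p = 0.7q − 46.
New quantity: 175 − 0.6q = 0.7q − 46 → q' = 170.
Overproduction Δq = 170 − 106.1538 = 63.8462; wedge = subsidy = 83.
Deadweight loss = ½ × 63.8462 × 83 = 2649.62.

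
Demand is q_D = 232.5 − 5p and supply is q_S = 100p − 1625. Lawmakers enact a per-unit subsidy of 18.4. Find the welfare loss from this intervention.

In inverse form: demand p = 46.5 − 0.2q, supply p = 16.25 + 0.01q.
Competitive equilibrium: 46.5 − 0.2q = 16.25 + 0.01q → q* = 144.0476, p* = 17.6905.
The subsidy lowers effective supply by 18.4: p = 0.01q − 2.15.
New quantity: 46.5 − 0.2q = 0.01q − 2.15 → q' = 231.6667.
Overproduction Δq = 231.6667 − 144.0476 = 87.6191; wedge = subsidy = 18.4.
Welfare loss = ½ × 87.6191 × 18.4 = 806.10.

806.10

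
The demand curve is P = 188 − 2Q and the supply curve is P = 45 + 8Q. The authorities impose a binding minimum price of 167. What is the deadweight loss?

72.20

Competitive equilibrium: 188 − 2Q = 45 + 8Q → Q* = 14.3, P* = 159.4.
At the floor P = 167, quantity demanded = (188 − 167)/2 = 10.5.
Sellers' marginal cost at Q' = 10.5: 45 + 8·10.5 = 129.
ΔQ = 14.3 − 10.5 = 3.8; wedge = 167 − 129 = 38.
DWL = ½ × 3.8 × 38 = 72.20.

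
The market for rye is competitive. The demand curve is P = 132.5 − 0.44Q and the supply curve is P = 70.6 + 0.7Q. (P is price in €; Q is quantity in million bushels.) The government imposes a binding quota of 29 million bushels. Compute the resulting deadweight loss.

€364.80 million

Competitive equilibrium: 132.5 − 0.44Q = 70.6 + 0.7Q → Q* = 54.2982, P* = 108.6088.
At Q = 29: demand price = 132.5 − 0.44·29 = 119.74; supply price = 70.6 + 0.7·29 = 90.9.
ΔQ = 54.2982 − 29 = 25.2982; wedge = 119.74 − 90.9 = 28.84.
DWL = ½ × 25.2982 × 28.84 = €364.80 million.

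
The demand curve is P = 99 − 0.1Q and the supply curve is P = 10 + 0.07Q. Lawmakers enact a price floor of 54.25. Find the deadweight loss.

491.34

Competitive equilibrium: 99 − 0.1Q = 10 + 0.07Q → Q* = 523.5294, P* = 46.6471.
At the floor P = 54.25, quantity demanded = (99 − 54.25)/0.1 = 447.5.
Sellers' marginal cost at Q' = 447.5: 10 + 0.07·447.5 = 41.325.
ΔQ = 523.5294 − 447.5 = 76.0294; wedge = 54.25 − 41.325 = 12.925.
The triangle = ½ × 76.0294 × 12.925 = 491.34.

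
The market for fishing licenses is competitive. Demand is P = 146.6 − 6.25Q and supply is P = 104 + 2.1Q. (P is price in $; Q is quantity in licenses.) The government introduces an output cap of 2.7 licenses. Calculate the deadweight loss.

Competitive equilibrium: 146.6 − 6.25Q = 104 + 2.1Q → Q* = 5.1018, P* = 114.7138.
At Q = 2.7: demand price = 146.6 − 6.25·2.7 = 129.725; supply price = 104 + 2.1·2.7 = 109.67.
ΔQ = 5.1018 − 2.7 = 2.4018; wedge = 129.725 − 109.67 = 20.055.
Deadweight loss = ½ × 2.4018 × 20.055 = $24.08.

$24.08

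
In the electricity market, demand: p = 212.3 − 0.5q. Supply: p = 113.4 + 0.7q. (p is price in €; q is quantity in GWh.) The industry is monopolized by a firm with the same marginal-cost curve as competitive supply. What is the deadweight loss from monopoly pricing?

€352.55

Competitive equilibrium: 212.3 − 0.5q = 113.4 + 0.7q → q* = 82.4167, p* = 171.0917.
Marginal revenue: MR = 212.3 − q. Set MR = MC: 212.3 − q = 113.4 + 0.7q → q_m = 58.1765.
Price p_m = 212.3 − 0.5·58.1765 = 183.2118; MC(q_m) = 113.4 + 0.7·58.1765 = 154.1236.
Competitive q* = 82.4167, so Δq = 24.2402; wedge = 183.2118 − 154.1236 = 29.0882.
DWL = ½ × 24.2402 × 29.0882 = €352.55.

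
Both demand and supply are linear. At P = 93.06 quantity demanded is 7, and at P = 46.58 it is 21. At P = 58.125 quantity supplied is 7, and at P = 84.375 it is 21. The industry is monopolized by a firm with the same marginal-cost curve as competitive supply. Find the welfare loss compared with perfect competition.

Demand slope = (46.58 − 93.06)/(21 − 7) = −3.32, so P = 116.3 − 3.32Q.
Supply slope = (84.375 − 58.125)/(21 − 7) = 1.875, so P = 45 + 1.875Q.
Competitive equilibrium: 116.3 − 3.32Q = 45 + 1.875Q → Q* = 13.7247, P* = 70.7339.
Marginal revenue: MR = 116.3 − 6.64Q. Set MR = MC: 116.3 − 6.64Q = 45 + 1.875Q → Q_m = 8.3735.
Price P_m = 116.3 − 3.32·8.3735 = 88.5; MC(Q_m) = 45 + 1.875·8.3735 = 60.7003.
Competitive Q* = 13.7247, so ΔQ = 5.3512; wedge = 88.5 − 60.7003 = 27.7997.
DWL = ½ × 5.3512 × 27.7997 = 74.38.

74.38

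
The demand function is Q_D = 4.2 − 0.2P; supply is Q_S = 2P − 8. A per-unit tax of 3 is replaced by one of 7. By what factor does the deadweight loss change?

In inverse form: demand P = 21 − 5Q, supply P = 4 + 0.5Q.
Competitive equilibrium: 21 − 5Q = 4 + 0.5Q → Q* = 3.0909, P* = 5.5455.
For a per-unit tax t: ΔQ = t/5.5, so DWL = ½·t·(t/5.5) = t²/11.
At t = 3: DWL = 0.818. At t = 7: DWL = 4.455.
Ratio = (7/3)² = 5.444.

5.444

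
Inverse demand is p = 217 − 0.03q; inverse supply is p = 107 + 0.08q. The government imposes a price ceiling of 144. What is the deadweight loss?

Competitive equilibrium: 217 − 0.03q = 107 + 0.08q → q* = 1000, p* = 187.
At the ceiling p = 144, quantity supplied = (144 − 107)/0.08 = 462.5.
Willingness to pay at q' = 462.5: 217 − 0.03·462.5 = 203.125.
Δq = 1000 − 462.5 = 537.5; wedge = 203.125 − 144 = 59.125.
The triangle = ½ × 537.5 × 59.125 = 15889.84.

15889.84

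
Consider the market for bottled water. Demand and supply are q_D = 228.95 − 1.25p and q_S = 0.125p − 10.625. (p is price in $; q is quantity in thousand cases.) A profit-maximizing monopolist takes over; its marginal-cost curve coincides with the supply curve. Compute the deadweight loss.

In inverse form: demand p = 183.16 − 0.8q, supply p = 85 + 8q.
Competitive equilibrium: 183.16 − 0.8q = 85 + 8q → q* = 11.1545, p* = 174.2364.
Marginal revenue: MR = 183.16 − 1.6q. Set MR = MC: 183.16 − 1.6q = 85 + 8q → q_m = 10.225.
Price p_m = 183.16 − 0.8·10.225 = 174.98; MC(q_m) = 85 + 8·10.225 = 166.8.
Competitive q* = 11.1545, so Δq = 0.9295; wedge = 174.98 − 166.8 = 8.18.
Welfare loss = ½ × 0.9295 × 8.18 = $3.80 thousand.

$3.80 thousand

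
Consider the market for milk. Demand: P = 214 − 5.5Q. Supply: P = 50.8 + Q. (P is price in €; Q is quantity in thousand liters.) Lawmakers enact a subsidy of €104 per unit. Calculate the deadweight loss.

Competitive equilibrium: 214 − 5.5Q = 50.8 + Q → Q* = 25.1077, P* = 75.9077.
The subsidy lowers effective supply by 104: P = Q − 53.2.
New quantity: 214 − 5.5Q = Q − 53.2 → Q' = 41.1077.
Overproduction ΔQ = 41.1077 − 25.1077 = 16; wedge = subsidy = 104.
Welfare loss = ½ × 16 × 104 = €832 thousand.

€832 thousand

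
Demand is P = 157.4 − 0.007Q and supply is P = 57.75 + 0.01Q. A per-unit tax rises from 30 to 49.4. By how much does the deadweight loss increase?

Competitive equilibrium: 157.4 − 0.007Q = 57.75 + 0.01Q → Q* = 5861.7647, P* = 116.3676.
For a per-unit tax t: ΔQ = t/0.017, so DWL = ½·t·(t/0.017) = t²/0.034.
At t = 30: DWL = 26470.588. At t = 49.4: DWL = 71775.294.
Increase = 71775.294 − 26470.588 = 45304.71.

45304.71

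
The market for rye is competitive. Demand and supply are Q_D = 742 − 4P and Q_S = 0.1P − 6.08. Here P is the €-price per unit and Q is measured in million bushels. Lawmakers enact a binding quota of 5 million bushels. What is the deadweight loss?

€263.17 million

In inverse form: demand P = 185.5 − 0.25Q, supply P = 60.8 + 10Q.
Competitive equilibrium: 185.5 − 0.25Q = 60.8 + 10Q → Q* = 12.1659, P* = 182.4585.
At Q = 5: demand price = 185.5 − 0.25·5 = 184.25; supply price = 60.8 + 10·5 = 110.8.
ΔQ = 12.1659 − 5 = 7.1659; wedge = 184.25 − 110.8 = 73.45.
Welfare loss = ½ × 7.1659 × 73.45 = €263.17 million.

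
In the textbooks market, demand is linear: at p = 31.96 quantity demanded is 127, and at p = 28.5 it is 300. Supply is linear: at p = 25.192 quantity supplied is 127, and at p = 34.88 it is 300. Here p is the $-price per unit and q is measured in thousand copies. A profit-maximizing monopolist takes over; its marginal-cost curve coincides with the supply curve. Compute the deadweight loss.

Demand slope = (28.5 − 31.96)/(300 − 127) = −0.02, so p = 34.5 − 0.02q.
Supply slope = (34.88 − 25.192)/(300 − 127) = 0.056, so p = 18.08 + 0.056q.
Competitive equilibrium: 34.5 − 0.02q = 18.08 + 0.056q → q* = 216.0526, p* = 30.1789.
Marginal revenue: MR = 34.5 − 0.04q. Set MR = MC: 34.5 − 0.04q = 18.08 + 0.056q → q_m = 171.0417.
Price p_m = 34.5 − 0.02·171.0417 = 31.0792; MC(q_m) = 18.08 + 0.056·171.0417 = 27.6583.
Competitive q* = 216.0526, so Δq = 45.0109; wedge = 31.0792 − 27.6583 = 3.4209.
Welfare loss = ½ × 45.0109 × 3.4209 = $76.99 thousand.

$76.99 thousand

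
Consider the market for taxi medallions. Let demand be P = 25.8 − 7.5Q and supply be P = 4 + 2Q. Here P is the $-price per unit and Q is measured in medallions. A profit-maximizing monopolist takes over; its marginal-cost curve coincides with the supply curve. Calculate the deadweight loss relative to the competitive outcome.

Competitive equilibrium: 25.8 − 7.5Q = 4 + 2Q → Q* = 2.2947, P* = 8.5895.
Marginal revenue: MR = 25.8 − 15Q. Set MR = MC: 25.8 − 15Q = 4 + 2Q → Q_m = 1.2824.
Price P_m = 25.8 − 7.5·1.2824 = 16.182; MC(Q_m) = 4 + 2·1.2824 = 6.5648.
Competitive Q* = 2.2947, so ΔQ = 1.0123; wedge = 16.182 − 6.5648 = 9.6172.
The triangle = ½ × 1.0123 × 9.6172 = $4.87.

$4.87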